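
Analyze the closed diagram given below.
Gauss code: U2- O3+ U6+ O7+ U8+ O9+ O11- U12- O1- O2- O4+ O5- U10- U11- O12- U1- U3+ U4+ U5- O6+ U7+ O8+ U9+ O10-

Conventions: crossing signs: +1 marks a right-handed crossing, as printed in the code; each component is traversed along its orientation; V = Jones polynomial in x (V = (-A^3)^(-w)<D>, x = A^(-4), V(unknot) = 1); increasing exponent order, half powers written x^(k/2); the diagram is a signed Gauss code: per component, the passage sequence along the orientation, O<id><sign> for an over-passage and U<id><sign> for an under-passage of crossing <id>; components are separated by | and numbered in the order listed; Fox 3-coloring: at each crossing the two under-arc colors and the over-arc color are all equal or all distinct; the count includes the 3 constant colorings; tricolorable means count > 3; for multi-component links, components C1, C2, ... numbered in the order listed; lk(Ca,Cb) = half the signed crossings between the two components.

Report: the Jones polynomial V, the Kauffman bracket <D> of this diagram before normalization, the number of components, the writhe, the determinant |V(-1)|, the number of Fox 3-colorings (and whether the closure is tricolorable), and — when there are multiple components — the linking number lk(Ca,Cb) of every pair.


V = -x^-4 + x^-3 - x^-2 + 2x^-1 - 1 + 2x - x^2 + x^3 - x^4
<D> = -A^-16 + A^-12 - A^-8 + 2A^-4 - 1 + 2A^4 - A^8 + A^12 - A^16 (w = 0)
1 component over 12 crossings, w = 0
3 Fox colorings among 3^12, |V(-1)| = 11: not tricolorable
why: |V(-1)| = 11: so not tricolorable, since 3 does not divide 11


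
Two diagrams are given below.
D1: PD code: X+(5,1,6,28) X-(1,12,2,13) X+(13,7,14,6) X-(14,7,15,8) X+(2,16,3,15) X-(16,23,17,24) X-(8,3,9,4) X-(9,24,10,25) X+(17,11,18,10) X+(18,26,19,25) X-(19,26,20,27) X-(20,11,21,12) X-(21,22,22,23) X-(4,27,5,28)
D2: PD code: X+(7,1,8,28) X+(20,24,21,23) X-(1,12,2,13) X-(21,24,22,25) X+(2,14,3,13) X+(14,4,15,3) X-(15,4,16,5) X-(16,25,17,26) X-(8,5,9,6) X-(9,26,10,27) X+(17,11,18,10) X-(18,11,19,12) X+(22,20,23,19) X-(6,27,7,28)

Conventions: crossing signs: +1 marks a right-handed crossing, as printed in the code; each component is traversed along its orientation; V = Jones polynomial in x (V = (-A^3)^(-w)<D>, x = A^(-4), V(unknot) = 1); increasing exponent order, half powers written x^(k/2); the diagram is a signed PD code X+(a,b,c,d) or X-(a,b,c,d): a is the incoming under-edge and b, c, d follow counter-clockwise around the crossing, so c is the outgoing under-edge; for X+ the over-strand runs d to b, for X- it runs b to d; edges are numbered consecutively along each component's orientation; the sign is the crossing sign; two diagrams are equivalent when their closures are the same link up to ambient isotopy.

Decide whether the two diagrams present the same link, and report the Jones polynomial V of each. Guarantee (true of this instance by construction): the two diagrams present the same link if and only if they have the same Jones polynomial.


same link: yes
V(D1) = 1  [14 crossings, <D> = A^-12, w = -4]
V(D2) = 1  (w -2, c 14, <D> = A^-6)
note: all 2 diagrams share one V(x), hence one class


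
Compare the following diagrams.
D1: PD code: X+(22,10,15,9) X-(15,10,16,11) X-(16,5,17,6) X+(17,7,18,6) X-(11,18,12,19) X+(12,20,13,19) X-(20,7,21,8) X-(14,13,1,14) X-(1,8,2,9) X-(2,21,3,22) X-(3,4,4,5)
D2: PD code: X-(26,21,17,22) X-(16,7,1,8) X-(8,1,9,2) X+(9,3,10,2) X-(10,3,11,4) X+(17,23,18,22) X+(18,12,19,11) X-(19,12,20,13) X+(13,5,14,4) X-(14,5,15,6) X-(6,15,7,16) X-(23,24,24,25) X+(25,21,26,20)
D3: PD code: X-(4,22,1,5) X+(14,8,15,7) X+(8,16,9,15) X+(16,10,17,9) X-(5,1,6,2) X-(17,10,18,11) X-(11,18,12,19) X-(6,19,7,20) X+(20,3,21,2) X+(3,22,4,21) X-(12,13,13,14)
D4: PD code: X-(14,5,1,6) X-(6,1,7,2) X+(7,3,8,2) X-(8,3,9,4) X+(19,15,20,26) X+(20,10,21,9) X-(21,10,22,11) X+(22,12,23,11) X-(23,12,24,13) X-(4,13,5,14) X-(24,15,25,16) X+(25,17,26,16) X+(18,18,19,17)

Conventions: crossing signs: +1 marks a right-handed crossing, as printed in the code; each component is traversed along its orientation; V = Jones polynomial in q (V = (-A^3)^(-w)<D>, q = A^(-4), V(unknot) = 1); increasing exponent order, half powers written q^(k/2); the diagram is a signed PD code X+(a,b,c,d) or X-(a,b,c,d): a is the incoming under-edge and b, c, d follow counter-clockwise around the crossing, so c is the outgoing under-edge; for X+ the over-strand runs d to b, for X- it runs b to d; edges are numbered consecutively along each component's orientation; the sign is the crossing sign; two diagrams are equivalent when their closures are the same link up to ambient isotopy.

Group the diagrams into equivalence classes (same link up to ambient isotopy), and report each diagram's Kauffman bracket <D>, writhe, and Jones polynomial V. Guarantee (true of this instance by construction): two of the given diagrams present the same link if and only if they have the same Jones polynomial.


equivalence classes: {D1} | {D3} | {D2, D4}
D1 (bracket A^-13 + A^-5; 11 crossings at w = -5): V = -q^(-5/2) - q^(-1/2)
V(D2) = q^(-9/2) - q^(-5/2) - q^(-3/2) - q^(-1/2)  [13 crossings, <D> = A^-7 + A^-3 + A - A^9, w = -3]
V(D3) = -q^(-1/2) - q^(1/2)  [11 crossings, <D> = A^-5 + A^-1, w = -1]
D4 (bracket A^-1 + A^3 + A^7 - A^15; 13 crossings at w = -1): V = q^(-9/2) - q^(-5/2) - q^(-3/2) - q^(-1/2)
observation: 3 classes among 4 diagrams; unequal V(q) rules out equality


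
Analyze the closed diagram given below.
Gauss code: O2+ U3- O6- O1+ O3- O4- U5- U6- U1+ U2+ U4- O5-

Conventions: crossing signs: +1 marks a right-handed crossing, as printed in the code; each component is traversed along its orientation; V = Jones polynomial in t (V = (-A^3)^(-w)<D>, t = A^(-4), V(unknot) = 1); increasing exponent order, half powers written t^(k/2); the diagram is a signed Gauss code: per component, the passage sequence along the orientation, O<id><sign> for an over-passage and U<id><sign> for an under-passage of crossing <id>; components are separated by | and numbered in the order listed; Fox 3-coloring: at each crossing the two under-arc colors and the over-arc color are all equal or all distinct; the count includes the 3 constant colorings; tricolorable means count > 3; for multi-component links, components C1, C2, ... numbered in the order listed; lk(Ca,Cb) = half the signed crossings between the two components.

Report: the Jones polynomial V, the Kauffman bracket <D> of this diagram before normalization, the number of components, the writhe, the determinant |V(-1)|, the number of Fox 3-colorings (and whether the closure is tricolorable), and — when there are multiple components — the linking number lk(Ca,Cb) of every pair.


V(t) = 1
bracket: A^-6, w = -2
1 component, writhe -2, over 6 crossings
det 1, colorings 3 of 3^6 — not tricolorable
observation: w = -2 (over 6 crossings) is diagram-only; (-A^3)^(2) removes it from V


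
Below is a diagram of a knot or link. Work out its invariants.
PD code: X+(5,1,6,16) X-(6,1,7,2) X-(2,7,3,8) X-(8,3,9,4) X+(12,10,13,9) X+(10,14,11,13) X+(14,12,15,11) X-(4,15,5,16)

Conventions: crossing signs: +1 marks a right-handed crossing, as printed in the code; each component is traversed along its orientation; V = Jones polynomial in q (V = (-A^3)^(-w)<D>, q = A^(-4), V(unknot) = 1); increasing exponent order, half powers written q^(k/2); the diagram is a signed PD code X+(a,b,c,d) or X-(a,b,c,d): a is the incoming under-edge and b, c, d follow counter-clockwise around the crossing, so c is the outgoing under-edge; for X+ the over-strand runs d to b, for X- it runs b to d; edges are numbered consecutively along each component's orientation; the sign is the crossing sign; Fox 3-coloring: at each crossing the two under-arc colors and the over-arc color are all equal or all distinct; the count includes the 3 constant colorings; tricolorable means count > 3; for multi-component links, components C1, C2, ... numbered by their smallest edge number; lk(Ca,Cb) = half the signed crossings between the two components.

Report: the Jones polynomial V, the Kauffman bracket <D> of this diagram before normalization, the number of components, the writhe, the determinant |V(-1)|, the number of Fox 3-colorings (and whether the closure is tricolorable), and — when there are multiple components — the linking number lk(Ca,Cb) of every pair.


V = -q^-3 + q^-2 - q^-1 + 3 - q + q^2 - q^3
<D> = -A^-12 + A^-8 - A^-4 + 3 - A^4 + A^8 - A^12 (w = 0)
1 component over 8 crossings, w = 0
27 Fox colorings among 3^8, |V(-1)| = 9: tricolorable
why: w = 0 shifts under R1 moves; the (-A^3)^(0) factor cancels that in V


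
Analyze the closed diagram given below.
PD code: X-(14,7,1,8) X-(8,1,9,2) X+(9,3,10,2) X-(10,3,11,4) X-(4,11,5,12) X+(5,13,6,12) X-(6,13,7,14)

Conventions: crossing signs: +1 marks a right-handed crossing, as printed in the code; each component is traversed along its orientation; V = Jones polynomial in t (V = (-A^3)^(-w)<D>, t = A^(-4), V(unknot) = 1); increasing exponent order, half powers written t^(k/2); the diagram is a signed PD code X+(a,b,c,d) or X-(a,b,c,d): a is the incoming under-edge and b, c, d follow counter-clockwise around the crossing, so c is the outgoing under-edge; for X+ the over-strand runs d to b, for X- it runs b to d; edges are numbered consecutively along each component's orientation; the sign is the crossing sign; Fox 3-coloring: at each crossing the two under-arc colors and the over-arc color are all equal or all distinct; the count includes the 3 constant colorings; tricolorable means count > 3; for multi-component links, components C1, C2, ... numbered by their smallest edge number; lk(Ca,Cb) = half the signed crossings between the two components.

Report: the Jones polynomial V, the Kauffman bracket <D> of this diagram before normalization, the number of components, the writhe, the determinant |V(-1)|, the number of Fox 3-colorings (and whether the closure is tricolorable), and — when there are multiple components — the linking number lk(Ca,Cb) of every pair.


V = -t^-4 + t^-3 + t^-1
<D> = -A^-5 - A^3 + A^7 (w = -3)
1 component over 7 crossings, w = -3
9 Fox colorings among 3^7, |V(-1)| = 3: tricolorable
why: |V(-1)| = 3: so tricolorable, since 3 divides 3


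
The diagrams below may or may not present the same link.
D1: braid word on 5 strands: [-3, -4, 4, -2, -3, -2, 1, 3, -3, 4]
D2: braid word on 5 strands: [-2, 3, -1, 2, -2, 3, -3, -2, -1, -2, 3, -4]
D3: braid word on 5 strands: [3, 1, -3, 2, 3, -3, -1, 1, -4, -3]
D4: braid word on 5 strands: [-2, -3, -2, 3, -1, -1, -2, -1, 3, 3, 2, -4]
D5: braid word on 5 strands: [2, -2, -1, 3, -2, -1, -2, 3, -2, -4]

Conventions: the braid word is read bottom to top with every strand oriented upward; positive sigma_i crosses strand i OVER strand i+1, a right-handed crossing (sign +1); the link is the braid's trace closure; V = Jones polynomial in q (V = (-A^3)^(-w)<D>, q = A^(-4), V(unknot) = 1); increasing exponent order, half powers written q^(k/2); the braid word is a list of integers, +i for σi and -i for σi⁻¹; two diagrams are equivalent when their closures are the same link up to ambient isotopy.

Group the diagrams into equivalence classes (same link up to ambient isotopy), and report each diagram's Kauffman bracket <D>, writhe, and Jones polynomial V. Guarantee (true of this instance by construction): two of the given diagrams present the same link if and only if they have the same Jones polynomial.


grouping into links: {D1} | {D2, D4, D5} | {D3}
V(D1) = -q^-4 + q^-3 + q^-1  (w -2, c 10, <D> = A^-2 + A^6 - A^10)
D2 (bracket A^-16 - A^-12 + 2A^-8 - 2A^-4 + 2 - 2A^4 + A^8; 12 crossings at w = -4): V = q^-5 - 2q^-4 + 2q^-3 - 2q^-2 + 2q^-1 - 1 + q
V(D3) = 1  (w 0, c 10, <D> = 1)
V(D4) = q^-5 - 2q^-4 + 2q^-3 - 2q^-2 + 2q^-1 - 1 + q  (w -4, c 12, <D> = A^-16 - A^-12 + 2A^-8 - 2A^-4 + 2 - 2A^4 + A^8)
D5 (bracket A^-16 - A^-12 + 2A^-8 - 2A^-4 + 2 - 2A^4 + A^8; 10 crossings at w = -4): V = q^-5 - 2q^-4 + 2q^-3 - 2q^-2 + 2q^-1 - 1 + q
why: 3 values of V(q) split the 5 diagrams


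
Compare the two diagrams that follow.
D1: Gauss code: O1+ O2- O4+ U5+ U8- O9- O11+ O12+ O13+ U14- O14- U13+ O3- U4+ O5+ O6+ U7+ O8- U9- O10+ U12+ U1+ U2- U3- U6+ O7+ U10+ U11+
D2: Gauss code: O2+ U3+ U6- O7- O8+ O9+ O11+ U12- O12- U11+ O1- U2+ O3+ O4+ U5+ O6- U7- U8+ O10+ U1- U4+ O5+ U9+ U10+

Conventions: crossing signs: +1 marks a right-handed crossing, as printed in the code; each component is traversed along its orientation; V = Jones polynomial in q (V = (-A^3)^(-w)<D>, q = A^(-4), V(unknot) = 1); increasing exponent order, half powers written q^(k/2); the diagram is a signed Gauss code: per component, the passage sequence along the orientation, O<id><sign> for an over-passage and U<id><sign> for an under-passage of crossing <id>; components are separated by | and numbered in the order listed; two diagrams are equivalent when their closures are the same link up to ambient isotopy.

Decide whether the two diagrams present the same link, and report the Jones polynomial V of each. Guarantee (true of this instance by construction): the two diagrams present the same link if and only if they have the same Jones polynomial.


same link: yes
V(D1) = 2q - 2q^2 + 3q^3 - 3q^4 + 2q^5 - 2q^6 + q^7  [14 crossings, <D> = A^-16 - 2A^-12 + 2A^-8 - 3A^-4 + 3 - 2A^4 + 2A^8, w = +4]
V(D2) = 2q - 2q^2 + 3q^3 - 3q^4 + 2q^5 - 2q^6 + q^7  (w +4, c 12, <D> = A^-16 - 2A^-12 + 2A^-8 - 3A^-4 + 3 - 2A^4 + 2A^8)
note: from 14 to 12 crossings by R-moves: one link, two diagrams


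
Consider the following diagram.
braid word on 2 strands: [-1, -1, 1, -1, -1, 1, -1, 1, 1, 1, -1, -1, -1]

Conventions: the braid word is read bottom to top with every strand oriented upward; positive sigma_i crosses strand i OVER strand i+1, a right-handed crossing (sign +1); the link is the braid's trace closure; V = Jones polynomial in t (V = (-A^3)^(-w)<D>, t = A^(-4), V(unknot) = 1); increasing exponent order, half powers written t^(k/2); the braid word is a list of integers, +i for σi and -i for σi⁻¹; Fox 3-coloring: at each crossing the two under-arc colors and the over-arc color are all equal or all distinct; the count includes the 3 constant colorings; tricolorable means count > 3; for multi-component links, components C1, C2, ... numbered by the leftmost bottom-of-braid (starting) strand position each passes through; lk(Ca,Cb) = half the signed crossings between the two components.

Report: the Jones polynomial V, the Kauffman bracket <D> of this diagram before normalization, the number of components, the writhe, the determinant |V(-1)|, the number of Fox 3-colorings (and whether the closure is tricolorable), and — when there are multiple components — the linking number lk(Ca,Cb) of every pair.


V(t) = -t^-4 + t^-3 + t^-1
bracket: -A^-5 - A^3 + A^7, w = -3
1 component, writhe -3, over 13 crossings
det 3, colorings 9 of 3^13 — tricolorable
observation: w = -3 shifts under R1 moves; the (-A^3)^(3) factor cancels that in V


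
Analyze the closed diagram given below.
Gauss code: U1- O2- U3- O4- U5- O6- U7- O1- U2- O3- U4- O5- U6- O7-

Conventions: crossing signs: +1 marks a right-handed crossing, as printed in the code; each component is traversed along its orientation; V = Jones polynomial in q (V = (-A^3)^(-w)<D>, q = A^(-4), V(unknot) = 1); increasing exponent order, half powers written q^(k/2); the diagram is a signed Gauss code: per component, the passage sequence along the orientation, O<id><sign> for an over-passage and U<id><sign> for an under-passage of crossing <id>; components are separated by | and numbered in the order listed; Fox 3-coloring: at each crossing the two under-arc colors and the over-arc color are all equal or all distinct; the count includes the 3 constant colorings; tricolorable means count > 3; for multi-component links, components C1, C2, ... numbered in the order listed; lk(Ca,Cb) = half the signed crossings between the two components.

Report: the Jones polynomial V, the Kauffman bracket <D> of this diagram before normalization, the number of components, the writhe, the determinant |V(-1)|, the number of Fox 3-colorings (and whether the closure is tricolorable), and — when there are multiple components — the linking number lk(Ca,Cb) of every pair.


V = -q^-10 + q^-9 - q^-8 + q^-7 - q^-6 + q^-5 + q^-3
<D> = -A^-9 - A^-1 + A^3 - A^7 + A^11 - A^15 + A^19 (w = -7)
1 component over 7 crossings, w = -7
3 Fox colorings among 3^7, |V(-1)| = 7: not tricolorable
why: the span of V is 7, forcing >= 7 crossings in any diagram


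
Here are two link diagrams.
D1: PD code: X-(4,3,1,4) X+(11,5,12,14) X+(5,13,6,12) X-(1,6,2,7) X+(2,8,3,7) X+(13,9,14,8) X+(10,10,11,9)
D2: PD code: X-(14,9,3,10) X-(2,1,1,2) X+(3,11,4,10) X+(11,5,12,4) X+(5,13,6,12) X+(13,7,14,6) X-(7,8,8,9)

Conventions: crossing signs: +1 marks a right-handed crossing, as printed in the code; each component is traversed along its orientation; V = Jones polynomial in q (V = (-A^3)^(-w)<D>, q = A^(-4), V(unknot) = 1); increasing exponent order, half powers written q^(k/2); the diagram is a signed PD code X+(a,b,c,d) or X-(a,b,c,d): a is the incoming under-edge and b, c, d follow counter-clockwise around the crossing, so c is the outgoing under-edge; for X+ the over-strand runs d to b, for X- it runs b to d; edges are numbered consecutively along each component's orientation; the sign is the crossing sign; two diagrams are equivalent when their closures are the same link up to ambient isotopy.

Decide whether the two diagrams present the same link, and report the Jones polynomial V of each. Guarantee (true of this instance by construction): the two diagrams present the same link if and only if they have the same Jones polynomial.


equivalent: yes
V(D1) = -q^(1/2) - q^(3/2) - q^(5/2) + q^(9/2)  (w +3, c 7, <D> = -A^-9 + A^-1 + A^3 + A^7)
V(D2) = -q^(1/2) - q^(3/2) - q^(5/2) + q^(9/2)  (w +1, c 7, <D> = -A^-15 + A^-7 + A^-3 + A)
why: from 7 to 7 crossings by R-moves: one link, two diagrams


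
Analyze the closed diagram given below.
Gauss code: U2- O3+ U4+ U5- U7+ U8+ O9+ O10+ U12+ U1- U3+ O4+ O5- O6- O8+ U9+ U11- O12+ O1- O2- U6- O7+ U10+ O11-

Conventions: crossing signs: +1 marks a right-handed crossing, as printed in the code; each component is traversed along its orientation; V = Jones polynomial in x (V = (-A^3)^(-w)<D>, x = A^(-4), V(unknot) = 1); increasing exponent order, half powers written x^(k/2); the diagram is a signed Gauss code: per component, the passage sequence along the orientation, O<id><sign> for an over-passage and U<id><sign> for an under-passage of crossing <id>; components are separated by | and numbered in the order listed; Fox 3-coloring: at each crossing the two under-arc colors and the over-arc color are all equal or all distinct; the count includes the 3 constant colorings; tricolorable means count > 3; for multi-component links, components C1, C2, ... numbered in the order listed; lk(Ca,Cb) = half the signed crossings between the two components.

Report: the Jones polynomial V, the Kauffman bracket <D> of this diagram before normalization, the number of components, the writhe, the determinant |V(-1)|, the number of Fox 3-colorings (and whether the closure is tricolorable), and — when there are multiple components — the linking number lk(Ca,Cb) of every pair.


V = -x^-1 + 2 - x + 2x^2 - x^3 + x^4 - x^5
<D> = -A^-14 + A^-10 - A^-6 + 2A^-2 - A^2 + 2A^6 - A^10 (w = +2)
1 component over 12 crossings, w = +2
9 Fox colorings among 3^12, |V(-1)| = 9: tricolorable
why: V spans 6 powers of x: at least 6 crossings in any diagram


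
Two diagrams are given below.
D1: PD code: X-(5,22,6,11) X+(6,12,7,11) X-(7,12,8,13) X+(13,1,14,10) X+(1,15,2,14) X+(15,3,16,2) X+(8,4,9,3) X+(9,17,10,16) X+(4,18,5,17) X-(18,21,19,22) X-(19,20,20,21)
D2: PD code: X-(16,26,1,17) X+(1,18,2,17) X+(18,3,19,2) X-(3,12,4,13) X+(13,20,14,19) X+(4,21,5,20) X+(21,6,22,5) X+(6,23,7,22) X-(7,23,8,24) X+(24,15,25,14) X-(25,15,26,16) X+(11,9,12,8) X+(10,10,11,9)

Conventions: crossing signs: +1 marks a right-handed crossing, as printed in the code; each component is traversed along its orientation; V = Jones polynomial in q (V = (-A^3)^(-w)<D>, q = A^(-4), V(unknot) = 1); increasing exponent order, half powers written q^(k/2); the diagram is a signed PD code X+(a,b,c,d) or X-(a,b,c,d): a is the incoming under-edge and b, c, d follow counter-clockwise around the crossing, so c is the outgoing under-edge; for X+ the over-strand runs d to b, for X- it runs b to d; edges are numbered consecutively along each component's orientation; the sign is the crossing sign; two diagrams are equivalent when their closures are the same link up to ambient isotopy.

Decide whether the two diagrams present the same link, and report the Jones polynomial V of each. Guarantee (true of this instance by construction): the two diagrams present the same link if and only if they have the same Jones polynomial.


equivalent: no
V(D1) = -q^(3/2) - q^(7/2) + q^(9/2) - q^(11/2)  (w +3, c 11, <D> = A^-13 - A^-9 + A^-5 + A^3)
V(D2) = -q^(1/2) + q^(3/2) - q^(5/2) - q^(9/2)  (w +5, c 13, <D> = A^-3 + A^5 - A^9 + A^13)
why: V(q) takes 2 values over 2 diagrams, fixing the grouping


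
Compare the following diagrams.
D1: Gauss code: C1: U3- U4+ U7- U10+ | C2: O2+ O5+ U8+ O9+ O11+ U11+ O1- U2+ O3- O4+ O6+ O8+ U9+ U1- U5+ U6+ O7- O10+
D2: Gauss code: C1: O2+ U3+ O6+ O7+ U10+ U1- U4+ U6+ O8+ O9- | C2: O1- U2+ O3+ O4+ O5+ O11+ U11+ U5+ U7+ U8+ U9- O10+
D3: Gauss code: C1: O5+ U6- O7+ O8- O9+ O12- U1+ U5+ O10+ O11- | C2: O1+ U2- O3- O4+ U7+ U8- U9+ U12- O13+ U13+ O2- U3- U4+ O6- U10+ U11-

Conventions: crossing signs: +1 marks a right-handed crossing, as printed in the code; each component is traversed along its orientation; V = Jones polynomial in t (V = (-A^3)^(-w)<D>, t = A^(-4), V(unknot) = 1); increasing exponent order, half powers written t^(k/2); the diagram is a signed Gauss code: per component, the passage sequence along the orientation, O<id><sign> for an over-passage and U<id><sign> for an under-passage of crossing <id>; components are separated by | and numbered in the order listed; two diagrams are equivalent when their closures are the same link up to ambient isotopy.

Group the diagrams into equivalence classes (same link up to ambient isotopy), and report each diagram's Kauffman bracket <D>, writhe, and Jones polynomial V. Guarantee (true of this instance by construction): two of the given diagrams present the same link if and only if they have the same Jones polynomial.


grouping into links: {D1} | {D2} | {D3}
V(D1) = -t^(1/2) - t^(3/2) - t^(5/2) + t^(9/2)  (w +5, c 11, <D> = -A^-3 + A^5 + A^9 + A^13)
V(D2) = -t^(3/2) - t^(7/2) + t^(9/2) - t^(11/2)  [11 crossings, <D> = A^-1 - A^3 + A^7 + A^15, w = +7]
V(D3) = -t^(-1/2) - t^(1/2)  (w +1, c 13, <D> = A + A^5)
key observation: comparing 3 Jones polynomials yields 3 groups


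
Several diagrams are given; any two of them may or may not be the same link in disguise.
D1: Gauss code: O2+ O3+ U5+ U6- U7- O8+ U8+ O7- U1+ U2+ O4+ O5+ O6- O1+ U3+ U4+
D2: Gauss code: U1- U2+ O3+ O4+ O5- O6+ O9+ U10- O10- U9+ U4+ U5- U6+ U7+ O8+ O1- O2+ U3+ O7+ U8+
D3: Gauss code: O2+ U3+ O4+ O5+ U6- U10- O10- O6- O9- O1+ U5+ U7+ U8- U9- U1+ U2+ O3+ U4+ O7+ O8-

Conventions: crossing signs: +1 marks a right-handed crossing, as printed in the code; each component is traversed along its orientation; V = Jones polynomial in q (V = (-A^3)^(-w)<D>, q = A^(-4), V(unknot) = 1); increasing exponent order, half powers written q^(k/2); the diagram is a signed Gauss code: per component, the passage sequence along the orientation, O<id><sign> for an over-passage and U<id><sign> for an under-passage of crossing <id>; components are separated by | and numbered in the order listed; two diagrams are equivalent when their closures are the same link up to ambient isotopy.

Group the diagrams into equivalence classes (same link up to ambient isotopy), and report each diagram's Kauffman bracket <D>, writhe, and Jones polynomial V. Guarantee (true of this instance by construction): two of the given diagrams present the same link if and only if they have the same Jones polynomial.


grouping into links: {D1, D2, D3}
V(D1) = q + q^3 - q^4  (w +4, c 8, <D> = -A^-4 + 1 + A^8)
V(D2) = q + q^3 - q^4  (w +4, c 10, <D> = -A^-4 + 1 + A^8)
V(D3) = q + q^3 - q^4  [10 crossings, <D> = -A^-10 + A^-6 + A^2, w = +2]
why: one V(q) for all 3 diagrams — one class (guaranteed)


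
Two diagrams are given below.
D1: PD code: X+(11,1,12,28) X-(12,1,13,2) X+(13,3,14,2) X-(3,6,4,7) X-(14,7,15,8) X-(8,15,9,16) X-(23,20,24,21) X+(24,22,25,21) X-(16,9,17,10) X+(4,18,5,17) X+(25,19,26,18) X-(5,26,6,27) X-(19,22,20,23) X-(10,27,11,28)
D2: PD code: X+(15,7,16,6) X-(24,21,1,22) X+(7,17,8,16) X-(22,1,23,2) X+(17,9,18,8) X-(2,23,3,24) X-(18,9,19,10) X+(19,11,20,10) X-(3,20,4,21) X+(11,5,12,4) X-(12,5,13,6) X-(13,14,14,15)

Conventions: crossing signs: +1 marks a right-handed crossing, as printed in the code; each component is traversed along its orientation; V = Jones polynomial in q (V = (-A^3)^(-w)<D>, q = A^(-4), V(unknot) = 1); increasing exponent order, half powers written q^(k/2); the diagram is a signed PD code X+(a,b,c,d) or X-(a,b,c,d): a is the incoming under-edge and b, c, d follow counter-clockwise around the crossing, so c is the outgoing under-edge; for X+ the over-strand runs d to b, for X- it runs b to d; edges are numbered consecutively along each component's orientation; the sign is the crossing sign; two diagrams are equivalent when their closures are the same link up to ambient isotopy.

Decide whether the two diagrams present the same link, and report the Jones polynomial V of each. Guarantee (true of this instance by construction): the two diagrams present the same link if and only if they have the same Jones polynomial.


same link: no
V(D1) = -q^-4 + q^-3 + q^-1  [14 crossings, <D> = A^-8 + 1 - A^4, w = -4]
D2 (bracket -A^-18 + A^-14 - A^-10 + 3A^-6 - A^-2 + A^2 - A^6; 12 crossings at w = -2): V = -q^-3 + q^-2 - q^-1 + 3 - q + q^2 - q^3
note: V(q) takes 2 values over 2 diagrams, fixing the grouping


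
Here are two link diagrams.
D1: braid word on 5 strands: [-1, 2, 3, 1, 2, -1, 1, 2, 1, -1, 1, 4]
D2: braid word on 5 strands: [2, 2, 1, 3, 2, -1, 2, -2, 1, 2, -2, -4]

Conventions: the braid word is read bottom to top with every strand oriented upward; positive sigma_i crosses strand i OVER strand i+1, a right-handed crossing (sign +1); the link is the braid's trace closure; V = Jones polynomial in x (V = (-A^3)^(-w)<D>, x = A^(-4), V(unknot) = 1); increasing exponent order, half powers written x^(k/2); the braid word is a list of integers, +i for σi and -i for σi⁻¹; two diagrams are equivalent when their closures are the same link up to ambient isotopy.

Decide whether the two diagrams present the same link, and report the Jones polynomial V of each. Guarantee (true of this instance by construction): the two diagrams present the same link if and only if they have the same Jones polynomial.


equivalent: yes
D1 (bracket -A^2 + A^6 + A^14; 12 crossings at w = +6): V = x + x^3 - x^4
D2 (bracket -A^-4 + 1 + A^8; 12 crossings at w = +4): V = x + x^3 - x^4
key observation: one V(x) for all 2 diagrams — one class (guaranteed)


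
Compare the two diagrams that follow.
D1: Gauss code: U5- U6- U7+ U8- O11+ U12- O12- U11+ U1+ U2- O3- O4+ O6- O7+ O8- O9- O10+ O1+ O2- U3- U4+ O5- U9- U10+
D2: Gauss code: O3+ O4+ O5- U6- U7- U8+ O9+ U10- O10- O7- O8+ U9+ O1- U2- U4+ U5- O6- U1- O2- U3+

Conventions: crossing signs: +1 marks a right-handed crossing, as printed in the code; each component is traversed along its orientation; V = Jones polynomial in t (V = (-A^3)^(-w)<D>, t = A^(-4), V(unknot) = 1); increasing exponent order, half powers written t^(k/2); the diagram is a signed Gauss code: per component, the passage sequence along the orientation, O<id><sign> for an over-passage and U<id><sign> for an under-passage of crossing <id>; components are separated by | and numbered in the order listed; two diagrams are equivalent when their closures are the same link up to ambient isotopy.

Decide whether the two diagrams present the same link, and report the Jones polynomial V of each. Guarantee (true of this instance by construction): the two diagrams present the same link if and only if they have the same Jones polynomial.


equivalent: no
V(D1) = 1  (w -2, c 12, <D> = A^-6)
V(D2) = -t^-4 + t^-3 + t^-1  (w -2, c 10, <D> = A^-2 + A^6 - A^10)
why: 2 classes among 2 diagrams; unequal V(t) rules out equality


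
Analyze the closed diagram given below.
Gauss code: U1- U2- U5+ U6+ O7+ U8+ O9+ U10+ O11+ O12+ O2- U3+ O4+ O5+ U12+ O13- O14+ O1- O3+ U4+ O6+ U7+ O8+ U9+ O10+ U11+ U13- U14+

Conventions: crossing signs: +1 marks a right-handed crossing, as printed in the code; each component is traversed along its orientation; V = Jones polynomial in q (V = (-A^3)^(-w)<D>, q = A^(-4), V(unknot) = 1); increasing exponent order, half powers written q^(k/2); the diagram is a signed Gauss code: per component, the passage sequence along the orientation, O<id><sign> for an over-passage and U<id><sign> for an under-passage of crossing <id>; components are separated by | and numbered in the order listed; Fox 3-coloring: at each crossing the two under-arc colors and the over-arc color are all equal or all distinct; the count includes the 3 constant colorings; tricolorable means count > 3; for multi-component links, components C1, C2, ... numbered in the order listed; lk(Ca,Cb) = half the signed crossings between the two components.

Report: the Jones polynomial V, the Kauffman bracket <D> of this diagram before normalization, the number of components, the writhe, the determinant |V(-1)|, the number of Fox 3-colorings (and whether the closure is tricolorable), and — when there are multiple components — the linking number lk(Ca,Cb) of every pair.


V = q^3 + 2q^5 - 2q^6 + 2q^7 - 3q^8 + 2q^9 - 2q^10 + q^11
<D> = A^-20 - 2A^-16 + 2A^-12 - 3A^-8 + 2A^-4 - 2 + 2A^4 + A^12 (w = +8)
1 component over 14 crossings, w = +8
9 Fox colorings among 3^14, |V(-1)| = 15: tricolorable
why: w = +8 (over 14 crossings) is diagram-only; (-A^3)^(-8) removes it from V


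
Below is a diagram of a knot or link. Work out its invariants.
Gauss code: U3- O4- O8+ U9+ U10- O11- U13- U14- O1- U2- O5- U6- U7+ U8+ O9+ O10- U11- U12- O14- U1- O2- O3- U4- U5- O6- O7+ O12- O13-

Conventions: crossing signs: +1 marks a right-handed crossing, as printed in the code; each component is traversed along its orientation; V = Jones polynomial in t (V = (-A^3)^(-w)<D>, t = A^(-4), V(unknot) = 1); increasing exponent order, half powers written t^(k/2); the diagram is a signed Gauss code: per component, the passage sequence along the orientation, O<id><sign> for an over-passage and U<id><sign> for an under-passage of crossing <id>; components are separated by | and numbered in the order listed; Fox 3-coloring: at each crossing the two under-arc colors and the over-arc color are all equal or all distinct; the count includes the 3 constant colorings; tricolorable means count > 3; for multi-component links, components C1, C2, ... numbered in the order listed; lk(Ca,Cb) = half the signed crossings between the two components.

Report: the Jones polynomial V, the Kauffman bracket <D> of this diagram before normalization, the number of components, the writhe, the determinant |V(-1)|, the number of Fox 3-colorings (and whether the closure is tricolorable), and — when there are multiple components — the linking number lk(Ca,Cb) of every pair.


Jones polynomial: V(t) = -t^-8 + t^-5 + t^-3
<D> = A^-12 + A^-4 - A^8; writhe -8
components 1, writhe -8 (14 crossings)
3-colorings: 9 of 3^14, det 3 — tricolorable
note: the span of V is 5, forcing >= 5 crossings in any diagram


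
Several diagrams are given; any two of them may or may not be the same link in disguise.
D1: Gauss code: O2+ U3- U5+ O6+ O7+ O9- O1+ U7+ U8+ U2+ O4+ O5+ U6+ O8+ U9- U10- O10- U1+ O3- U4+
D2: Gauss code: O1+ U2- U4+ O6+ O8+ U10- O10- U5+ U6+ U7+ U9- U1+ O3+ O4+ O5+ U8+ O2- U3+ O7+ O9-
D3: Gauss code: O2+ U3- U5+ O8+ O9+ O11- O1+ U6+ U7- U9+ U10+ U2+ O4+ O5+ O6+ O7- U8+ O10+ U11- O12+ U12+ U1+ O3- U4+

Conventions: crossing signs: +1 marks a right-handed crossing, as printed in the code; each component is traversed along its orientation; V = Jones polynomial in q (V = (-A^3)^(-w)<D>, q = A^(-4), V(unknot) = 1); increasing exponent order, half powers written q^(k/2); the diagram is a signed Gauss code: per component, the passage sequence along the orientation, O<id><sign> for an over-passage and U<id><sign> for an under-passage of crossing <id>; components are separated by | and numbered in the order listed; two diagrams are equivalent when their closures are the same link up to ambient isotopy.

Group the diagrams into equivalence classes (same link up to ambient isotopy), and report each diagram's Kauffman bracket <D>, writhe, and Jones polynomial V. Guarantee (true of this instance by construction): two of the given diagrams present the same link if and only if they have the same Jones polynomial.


classes: {D1, D2, D3}
V(D1) = q - q^2 + 2q^3 - q^4 + q^5 - q^6  [10 crossings, <D> = -A^-12 + A^-8 - A^-4 + 2 - A^4 + A^8, w = +4]
V(D2) = q - q^2 + 2q^3 - q^4 + q^5 - q^6  [10 crossings, <D> = -A^-12 + A^-8 - A^-4 + 2 - A^4 + A^8, w = +4]
D3 (bracket -A^-6 + A^-2 - A^2 + 2A^6 - A^10 + A^14; 12 crossings at w = +6): V = q - q^2 + 2q^3 - q^4 + q^5 - q^6
note: all 3 diagrams share one V(q), hence one class


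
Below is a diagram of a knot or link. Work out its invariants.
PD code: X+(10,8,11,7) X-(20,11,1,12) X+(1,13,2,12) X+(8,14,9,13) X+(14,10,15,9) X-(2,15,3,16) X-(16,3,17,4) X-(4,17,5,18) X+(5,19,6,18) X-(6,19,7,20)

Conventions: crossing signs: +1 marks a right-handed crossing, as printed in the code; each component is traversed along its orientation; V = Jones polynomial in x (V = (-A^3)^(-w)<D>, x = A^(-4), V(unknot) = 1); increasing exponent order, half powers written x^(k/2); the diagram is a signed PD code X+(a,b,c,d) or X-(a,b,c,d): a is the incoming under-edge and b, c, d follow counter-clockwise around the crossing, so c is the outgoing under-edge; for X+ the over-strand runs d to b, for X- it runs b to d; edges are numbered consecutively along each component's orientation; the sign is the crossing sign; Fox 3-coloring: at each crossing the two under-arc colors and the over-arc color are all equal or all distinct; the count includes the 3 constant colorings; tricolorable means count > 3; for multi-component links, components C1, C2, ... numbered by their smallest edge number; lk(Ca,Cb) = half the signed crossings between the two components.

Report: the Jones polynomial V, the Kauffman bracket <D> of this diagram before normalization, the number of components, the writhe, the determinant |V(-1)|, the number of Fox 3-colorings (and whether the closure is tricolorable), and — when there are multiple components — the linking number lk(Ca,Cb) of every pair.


Jones polynomial: V(x) = -x^-3 + x^-2 - x^-1 + 3 - x + x^2 - x^3
<D> = -A^-12 + A^-8 - A^-4 + 3 - A^4 + A^8 - A^12; writhe 0
components 1, writhe 0 (10 crossings)
3-colorings: 27 of 3^10, det 9 — tricolorable
note: det 9 = |V(-1)|; divisible by 3, so tricolorable


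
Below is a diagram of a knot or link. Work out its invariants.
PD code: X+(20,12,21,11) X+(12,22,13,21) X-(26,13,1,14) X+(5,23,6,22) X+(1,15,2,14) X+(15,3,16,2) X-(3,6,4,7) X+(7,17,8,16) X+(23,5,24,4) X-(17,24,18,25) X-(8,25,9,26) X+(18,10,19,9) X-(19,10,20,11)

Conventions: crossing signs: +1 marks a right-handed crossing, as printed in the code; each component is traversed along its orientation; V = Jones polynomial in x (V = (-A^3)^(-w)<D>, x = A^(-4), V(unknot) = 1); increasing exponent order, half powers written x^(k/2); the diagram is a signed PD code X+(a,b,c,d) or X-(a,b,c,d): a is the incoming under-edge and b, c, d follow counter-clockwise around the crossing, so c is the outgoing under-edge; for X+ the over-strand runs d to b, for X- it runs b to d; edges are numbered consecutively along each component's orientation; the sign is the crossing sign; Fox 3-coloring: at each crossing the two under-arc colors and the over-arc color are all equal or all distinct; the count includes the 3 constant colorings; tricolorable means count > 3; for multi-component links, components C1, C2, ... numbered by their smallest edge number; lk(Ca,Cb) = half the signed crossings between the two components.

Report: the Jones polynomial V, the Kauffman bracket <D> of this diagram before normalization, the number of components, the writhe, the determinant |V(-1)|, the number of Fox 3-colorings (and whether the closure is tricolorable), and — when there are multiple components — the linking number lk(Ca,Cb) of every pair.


V = x^-1 - 1 + 2x - 3x^2 + 3x^3 - 2x^4 + 2x^5 - x^6
<D> = A^-15 - 2A^-11 + 2A^-7 - 3A^-3 + 3A - 2A^5 + A^9 - A^13 (w = +3)
1 component over 13 crossings, w = +3
9 Fox colorings among 3^13, |V(-1)| = 15: tricolorable
why: w = +3 shifts under R1 moves; the (-A^3)^(-3) factor cancels that in V


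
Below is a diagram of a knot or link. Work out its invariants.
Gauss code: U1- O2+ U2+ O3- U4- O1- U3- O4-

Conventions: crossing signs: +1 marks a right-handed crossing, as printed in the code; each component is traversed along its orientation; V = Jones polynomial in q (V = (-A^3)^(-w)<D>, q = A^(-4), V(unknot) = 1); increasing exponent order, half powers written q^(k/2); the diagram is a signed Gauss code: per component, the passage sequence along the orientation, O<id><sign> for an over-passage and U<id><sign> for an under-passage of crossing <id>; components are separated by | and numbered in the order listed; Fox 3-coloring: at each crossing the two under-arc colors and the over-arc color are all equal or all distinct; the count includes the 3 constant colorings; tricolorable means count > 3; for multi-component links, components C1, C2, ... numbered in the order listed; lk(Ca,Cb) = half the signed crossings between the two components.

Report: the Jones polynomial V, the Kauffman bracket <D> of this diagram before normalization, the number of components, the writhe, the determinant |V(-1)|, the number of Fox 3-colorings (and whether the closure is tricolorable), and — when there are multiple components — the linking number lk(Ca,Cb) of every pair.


V(q) = -q^-4 + q^-3 + q^-1
bracket: A^-2 + A^6 - A^10, w = -2
1 component, writhe -2, over 4 crossings
det 3, colorings 9 of 3^4 — tricolorable
observation: det 3 = |V(-1)|; divisible by 3, so tricolorable


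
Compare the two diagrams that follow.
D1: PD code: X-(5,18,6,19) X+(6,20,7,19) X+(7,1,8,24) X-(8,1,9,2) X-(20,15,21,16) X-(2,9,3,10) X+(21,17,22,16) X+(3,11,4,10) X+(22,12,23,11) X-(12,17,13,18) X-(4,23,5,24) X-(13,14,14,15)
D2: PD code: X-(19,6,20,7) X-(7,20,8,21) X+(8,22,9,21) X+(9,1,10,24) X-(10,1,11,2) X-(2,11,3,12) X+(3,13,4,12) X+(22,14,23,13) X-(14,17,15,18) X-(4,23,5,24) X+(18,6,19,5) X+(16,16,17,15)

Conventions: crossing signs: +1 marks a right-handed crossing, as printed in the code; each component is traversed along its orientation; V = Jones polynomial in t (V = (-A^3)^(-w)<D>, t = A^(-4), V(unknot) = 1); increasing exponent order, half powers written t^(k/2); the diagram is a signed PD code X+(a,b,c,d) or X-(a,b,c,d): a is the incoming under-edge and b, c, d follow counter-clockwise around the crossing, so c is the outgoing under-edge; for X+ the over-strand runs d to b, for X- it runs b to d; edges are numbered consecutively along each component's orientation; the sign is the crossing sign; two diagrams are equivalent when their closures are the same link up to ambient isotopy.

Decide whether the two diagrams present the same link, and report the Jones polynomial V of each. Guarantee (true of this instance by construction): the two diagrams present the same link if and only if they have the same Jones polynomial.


equivalent: yes
V(D1) = 1  (w -2, c 12, <D> = A^-6)
D2 (bracket 1; 12 crossings at w = 0): V = 1
why: from 12 to 12 crossings by R-moves: one link, two diagrams


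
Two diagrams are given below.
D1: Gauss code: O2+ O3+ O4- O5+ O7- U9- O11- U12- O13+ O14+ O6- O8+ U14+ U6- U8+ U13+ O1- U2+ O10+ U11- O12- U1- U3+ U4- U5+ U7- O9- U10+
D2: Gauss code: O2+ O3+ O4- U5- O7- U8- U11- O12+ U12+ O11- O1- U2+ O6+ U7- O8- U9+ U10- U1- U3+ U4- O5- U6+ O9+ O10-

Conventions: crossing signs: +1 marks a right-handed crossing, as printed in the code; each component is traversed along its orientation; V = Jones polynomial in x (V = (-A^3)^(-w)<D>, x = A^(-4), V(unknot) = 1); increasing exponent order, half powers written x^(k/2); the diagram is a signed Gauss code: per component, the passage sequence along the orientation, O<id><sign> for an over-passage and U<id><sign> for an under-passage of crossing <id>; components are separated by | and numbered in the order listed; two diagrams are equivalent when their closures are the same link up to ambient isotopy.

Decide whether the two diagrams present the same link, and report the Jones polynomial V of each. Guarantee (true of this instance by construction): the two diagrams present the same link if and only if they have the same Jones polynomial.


equivalent: yes
D1 (bracket A^-4 - 1 + 2A^4 - 2A^8 + 2A^12 - 2A^16 + A^20; 14 crossings at w = 0): V = x^-5 - 2x^-4 + 2x^-3 - 2x^-2 + 2x^-1 - 1 + x
D2 (bracket A^-10 - A^-6 + 2A^-2 - 2A^2 + 2A^6 - 2A^10 + A^14; 12 crossings at w = -2): V = x^-5 - 2x^-4 + 2x^-3 - 2x^-2 + 2x^-1 - 1 + x
key observation: one V(x) for all 2 diagrams — one class (guaranteed)
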